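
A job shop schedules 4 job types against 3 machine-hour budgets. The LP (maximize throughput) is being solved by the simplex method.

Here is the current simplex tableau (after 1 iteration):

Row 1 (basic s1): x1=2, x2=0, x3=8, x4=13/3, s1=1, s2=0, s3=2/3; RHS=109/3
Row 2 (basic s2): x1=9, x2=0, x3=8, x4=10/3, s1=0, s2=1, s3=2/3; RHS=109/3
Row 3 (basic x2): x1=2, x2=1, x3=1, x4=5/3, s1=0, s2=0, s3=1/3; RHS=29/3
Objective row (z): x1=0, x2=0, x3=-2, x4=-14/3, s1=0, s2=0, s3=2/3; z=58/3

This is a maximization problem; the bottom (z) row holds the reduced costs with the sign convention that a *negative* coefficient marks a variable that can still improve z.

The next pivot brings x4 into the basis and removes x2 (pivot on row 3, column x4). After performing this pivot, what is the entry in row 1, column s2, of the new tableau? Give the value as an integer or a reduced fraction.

Pivot element is row 3, column x4: 5/3.
Normalize row 3: new (row 3, s2) = 0/(5/3) = 0.
row 1 ← row 1 − (13/3)·(new row 3): 0 − (13/3)·0 = 0.

0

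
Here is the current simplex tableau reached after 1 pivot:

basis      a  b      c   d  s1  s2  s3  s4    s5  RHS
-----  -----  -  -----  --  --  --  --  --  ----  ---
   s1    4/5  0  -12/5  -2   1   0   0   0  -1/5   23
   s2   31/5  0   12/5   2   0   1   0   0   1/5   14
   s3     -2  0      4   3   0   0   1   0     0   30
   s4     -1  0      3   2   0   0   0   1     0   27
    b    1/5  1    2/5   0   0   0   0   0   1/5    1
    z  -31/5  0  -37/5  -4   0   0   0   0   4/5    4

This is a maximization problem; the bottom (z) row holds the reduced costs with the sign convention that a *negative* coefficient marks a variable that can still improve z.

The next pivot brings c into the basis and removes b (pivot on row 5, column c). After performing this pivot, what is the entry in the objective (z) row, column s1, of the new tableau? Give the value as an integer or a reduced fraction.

Pivot element is row 5, column c: 2/5.
Normalize row 5: new (row 5, s1) = 0/(2/5) = 0.
z-row ← z-row − (-37/5)·(new row 5): 0 − (-37/5)·0 = 0.

0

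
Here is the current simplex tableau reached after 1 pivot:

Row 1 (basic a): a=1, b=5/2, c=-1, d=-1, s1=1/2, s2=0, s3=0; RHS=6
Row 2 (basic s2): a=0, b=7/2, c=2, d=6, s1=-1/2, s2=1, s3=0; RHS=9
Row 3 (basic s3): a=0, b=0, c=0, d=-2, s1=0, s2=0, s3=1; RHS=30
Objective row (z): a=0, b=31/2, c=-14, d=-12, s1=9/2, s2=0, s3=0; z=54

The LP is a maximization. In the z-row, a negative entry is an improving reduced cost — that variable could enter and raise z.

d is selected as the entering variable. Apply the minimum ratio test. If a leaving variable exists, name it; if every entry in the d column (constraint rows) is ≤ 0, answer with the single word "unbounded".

s2

Ratios: row 1 (a): entry -1 ≤ 0, skip; row 2 (s2): 9/6 = 3/2; row 3 (s3): entry -2 ≤ 0, skip.
Minimum ratio is in the s2 row, so s2 leaves.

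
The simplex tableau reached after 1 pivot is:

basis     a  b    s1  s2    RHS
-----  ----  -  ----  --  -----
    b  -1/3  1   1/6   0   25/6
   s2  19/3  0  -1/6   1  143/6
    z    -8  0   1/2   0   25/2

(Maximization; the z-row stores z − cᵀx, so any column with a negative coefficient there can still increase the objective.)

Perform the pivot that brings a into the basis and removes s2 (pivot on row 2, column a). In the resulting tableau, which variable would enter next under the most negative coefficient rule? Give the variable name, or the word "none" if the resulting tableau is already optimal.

Pivot element 19/3. New z-row = old z-row − (-8)·(row 2/(19/3)).
Updated z-row coefficients: a: 0, b: 0, s1: 11/38, s2: 24/19.
No coefficient is strictly negative; the tableau after this pivot is optimal.

none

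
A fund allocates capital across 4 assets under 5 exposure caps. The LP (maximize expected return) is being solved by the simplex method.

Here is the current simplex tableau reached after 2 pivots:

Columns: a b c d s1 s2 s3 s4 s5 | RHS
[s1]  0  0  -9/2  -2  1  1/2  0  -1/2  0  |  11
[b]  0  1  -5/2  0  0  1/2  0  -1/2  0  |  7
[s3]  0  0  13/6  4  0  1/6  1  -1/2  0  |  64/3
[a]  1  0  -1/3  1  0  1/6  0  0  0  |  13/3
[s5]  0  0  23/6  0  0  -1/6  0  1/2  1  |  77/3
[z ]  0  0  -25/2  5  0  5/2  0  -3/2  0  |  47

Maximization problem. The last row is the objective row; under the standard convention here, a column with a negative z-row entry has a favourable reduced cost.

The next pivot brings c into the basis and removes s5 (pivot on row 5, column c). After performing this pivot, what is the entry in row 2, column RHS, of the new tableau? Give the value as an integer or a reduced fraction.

Pivot element is row 5, column c: 23/6.
Normalize row 5: new (row 5, RHS) = (77/3)/(23/6) = 154/23.
row 2 ← row 2 − (-5/2)·(new row 5): 7 − (-5/2)·(154/23) = 546/23.

546/23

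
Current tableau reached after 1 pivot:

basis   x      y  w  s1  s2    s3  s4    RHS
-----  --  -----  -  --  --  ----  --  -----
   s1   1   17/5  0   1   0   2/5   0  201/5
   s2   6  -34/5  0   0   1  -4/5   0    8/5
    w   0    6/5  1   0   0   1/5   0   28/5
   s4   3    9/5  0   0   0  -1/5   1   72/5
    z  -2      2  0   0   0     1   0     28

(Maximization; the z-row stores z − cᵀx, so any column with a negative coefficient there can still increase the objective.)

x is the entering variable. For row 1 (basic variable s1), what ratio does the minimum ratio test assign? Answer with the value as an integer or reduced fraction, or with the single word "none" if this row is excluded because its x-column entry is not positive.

201/5

Ratio = RHS / (x entry) = (201/5) / 1 = 201/5.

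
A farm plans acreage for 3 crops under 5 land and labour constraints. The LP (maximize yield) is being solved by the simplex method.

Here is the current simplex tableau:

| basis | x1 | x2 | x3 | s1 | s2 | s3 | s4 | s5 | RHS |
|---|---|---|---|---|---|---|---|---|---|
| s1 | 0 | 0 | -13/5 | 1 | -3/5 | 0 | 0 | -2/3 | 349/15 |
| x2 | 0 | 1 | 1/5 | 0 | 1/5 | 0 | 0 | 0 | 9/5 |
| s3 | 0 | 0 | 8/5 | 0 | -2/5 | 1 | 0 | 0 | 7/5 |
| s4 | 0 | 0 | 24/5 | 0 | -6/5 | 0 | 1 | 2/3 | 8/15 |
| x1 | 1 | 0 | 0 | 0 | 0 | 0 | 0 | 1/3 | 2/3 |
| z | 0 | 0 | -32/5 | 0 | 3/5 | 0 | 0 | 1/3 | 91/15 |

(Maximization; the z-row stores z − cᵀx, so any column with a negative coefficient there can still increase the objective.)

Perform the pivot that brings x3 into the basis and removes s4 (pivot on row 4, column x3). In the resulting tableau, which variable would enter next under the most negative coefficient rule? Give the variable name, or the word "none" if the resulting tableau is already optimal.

s2

Pivot element 24/5. New z-row = old z-row − (-32/5)·(row 4/(24/5)).
Updated z-row coefficients: x1: 0, x2: 0, x3: 0, s1: 0, s2: -1, s3: 0, s4: 4/3, s5: 11/9.
The most negative is -1 in column s2, so s2 would enter next.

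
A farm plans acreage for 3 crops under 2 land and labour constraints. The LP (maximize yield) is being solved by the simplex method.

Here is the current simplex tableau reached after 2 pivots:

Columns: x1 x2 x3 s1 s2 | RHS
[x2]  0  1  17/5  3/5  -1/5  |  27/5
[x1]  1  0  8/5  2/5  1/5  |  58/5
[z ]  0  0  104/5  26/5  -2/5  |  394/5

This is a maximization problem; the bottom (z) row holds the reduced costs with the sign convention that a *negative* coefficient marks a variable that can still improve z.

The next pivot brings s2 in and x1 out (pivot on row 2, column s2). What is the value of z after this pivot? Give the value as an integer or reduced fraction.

102

Minimum ratio for s2: (58/5)/(1/5) = 58.
z changes by −(z-row coeff of s2)·ratio = −(-2/5)·58 = 116/5.
New z = 394/5 + (116/5) = 102.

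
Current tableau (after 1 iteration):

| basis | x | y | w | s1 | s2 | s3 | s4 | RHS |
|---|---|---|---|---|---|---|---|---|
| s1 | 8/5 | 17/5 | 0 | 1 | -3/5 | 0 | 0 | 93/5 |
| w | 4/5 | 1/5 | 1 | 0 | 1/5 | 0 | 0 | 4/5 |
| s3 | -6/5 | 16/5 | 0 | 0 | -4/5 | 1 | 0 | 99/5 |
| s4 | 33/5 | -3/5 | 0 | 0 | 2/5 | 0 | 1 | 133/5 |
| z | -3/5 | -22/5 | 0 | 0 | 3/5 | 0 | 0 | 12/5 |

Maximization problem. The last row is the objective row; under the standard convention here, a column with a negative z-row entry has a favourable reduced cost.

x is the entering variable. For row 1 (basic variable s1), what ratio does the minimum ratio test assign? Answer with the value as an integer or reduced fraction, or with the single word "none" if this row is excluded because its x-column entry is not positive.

Ratio = RHS / (x entry) = (93/5) / (8/5) = 93/8.

93/8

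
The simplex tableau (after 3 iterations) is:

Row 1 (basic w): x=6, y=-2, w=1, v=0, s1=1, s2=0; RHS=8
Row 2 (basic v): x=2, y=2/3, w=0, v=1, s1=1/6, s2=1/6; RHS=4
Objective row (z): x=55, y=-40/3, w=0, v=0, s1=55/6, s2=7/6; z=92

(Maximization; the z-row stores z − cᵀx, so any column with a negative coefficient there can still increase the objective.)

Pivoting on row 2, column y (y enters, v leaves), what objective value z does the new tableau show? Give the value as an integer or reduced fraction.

172

Minimum ratio for y: 4/(2/3) = 6.
z changes by −(z-row coeff of y)·ratio = −(-40/3)·6 = 80.
New z = 92 + 80 = 172.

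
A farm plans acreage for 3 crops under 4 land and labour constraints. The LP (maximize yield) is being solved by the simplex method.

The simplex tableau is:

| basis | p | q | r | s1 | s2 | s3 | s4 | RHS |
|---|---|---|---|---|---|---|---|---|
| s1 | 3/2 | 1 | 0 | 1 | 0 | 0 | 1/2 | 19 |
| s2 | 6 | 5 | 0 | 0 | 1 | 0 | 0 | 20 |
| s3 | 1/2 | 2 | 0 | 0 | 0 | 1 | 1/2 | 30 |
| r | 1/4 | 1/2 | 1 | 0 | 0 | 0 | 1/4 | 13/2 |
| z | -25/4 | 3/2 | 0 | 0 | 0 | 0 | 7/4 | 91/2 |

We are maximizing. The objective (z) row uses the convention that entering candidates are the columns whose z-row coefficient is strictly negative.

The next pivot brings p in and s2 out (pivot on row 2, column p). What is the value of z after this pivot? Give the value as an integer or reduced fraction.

Minimum ratio for p: 20/6 = 10/3.
z changes by −(z-row coeff of p)·ratio = −(-25/4)·(10/3) = 125/6.
New z = 91/2 + (125/6) = 199/3.

199/3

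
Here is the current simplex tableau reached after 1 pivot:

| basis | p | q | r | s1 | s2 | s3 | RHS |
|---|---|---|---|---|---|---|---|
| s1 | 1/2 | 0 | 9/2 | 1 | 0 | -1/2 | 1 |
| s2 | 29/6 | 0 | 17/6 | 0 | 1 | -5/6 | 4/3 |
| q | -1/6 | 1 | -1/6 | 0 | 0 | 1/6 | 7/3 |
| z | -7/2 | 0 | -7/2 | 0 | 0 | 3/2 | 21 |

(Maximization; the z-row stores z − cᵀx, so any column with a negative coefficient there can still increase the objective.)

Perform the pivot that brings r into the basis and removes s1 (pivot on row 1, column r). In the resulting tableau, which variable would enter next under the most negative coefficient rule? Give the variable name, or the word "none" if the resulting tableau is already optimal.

p

Pivot element 9/2. New z-row = old z-row − (-7/2)·(row 1/(9/2)).
Updated z-row coefficients: p: -28/9, q: 0, r: 0, s1: 7/9, s2: 0, s3: 10/9.
The most negative is -28/9 in column p, so p would enter next.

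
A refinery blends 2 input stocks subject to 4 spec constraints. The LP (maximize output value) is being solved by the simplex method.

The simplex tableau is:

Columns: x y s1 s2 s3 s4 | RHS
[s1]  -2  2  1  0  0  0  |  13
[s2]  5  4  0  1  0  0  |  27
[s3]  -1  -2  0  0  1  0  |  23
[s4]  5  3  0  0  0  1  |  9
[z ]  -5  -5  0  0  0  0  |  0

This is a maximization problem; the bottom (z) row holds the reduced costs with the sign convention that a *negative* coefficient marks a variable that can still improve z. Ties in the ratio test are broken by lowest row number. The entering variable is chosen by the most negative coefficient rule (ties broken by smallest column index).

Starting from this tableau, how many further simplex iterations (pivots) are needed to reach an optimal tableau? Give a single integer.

pivot: x in, s4 out → z = 9
pivot: y in, x out → z = 15
No improving column remains; optimal.

2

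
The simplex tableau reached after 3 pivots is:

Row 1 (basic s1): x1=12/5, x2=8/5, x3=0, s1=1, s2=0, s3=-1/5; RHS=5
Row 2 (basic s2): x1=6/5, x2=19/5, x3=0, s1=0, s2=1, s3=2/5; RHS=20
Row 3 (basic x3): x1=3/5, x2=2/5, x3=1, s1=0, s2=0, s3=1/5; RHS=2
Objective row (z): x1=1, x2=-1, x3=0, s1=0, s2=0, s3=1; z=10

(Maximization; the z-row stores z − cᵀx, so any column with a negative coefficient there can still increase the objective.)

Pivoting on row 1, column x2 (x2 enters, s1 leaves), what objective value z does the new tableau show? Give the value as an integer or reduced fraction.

105/8

Minimum ratio for x2: 5/(8/5) = 25/8.
z changes by −(z-row coeff of x2)·ratio = −(-1)·(25/8) = 25/8.
New z = 10 + (25/8) = 105/8.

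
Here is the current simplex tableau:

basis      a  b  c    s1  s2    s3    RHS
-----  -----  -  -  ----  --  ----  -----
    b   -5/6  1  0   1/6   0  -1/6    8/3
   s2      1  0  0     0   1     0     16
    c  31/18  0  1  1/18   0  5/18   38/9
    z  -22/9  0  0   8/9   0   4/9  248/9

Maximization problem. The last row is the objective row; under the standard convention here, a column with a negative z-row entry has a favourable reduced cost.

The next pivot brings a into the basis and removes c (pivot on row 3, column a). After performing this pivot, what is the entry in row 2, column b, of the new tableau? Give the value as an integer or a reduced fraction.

Pivot element is row 3, column a: 31/18.
Normalize row 3: new (row 3, b) = 0/(31/18) = 0.
row 2 ← row 2 − 1·(new row 3): 0 − 1·0 = 0.

0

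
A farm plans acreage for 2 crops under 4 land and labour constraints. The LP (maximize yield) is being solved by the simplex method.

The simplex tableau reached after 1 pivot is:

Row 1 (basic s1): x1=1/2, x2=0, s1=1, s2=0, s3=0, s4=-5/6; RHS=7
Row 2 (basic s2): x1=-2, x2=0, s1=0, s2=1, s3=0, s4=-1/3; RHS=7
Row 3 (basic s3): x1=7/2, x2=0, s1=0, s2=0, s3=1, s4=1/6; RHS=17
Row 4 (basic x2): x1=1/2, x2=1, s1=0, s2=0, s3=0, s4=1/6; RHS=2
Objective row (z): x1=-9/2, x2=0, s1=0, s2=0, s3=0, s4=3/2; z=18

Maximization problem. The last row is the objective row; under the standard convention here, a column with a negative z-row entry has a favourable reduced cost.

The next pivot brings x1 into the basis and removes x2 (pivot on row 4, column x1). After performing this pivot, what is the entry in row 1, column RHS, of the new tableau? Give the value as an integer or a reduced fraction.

Pivot element is row 4, column x1: 1/2.
Normalize row 4: new (row 4, RHS) = 2/(1/2) = 4.
row 1 ← row 1 − (1/2)·(new row 4): 7 − (1/2)·4 = 5.

5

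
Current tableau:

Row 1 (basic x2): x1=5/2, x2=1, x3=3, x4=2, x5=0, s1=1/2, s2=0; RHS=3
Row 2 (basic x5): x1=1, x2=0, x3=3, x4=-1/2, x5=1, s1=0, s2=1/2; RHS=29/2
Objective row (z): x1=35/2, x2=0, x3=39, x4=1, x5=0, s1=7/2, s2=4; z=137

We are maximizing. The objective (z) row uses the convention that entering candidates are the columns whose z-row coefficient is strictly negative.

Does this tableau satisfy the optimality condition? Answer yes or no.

No objective-row coefficient is strictly negative, so no entering variable exists; the tableau is optimal.

yes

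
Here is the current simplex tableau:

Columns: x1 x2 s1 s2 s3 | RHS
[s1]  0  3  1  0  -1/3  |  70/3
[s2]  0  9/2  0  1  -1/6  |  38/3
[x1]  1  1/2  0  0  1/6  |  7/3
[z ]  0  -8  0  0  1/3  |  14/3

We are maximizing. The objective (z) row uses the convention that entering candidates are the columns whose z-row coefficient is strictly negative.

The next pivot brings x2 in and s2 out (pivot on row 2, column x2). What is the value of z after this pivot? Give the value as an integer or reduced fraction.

Minimum ratio for x2: (38/3)/(9/2) = 76/27.
z changes by −(z-row coeff of x2)·ratio = −(-8)·(76/27) = 608/27.
New z = 14/3 + (608/27) = 734/27.

734/27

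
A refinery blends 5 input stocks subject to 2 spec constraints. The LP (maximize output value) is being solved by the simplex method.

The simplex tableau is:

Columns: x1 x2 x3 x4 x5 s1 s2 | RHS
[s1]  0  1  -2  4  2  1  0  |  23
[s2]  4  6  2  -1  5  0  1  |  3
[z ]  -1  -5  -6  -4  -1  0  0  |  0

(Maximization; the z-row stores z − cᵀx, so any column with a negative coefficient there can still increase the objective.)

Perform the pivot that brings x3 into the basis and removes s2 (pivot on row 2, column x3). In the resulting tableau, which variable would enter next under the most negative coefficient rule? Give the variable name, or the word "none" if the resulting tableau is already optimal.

x4

Pivot element 2. New z-row = old z-row − (-6)·(row 2/2).
Updated z-row coefficients: x1: 11, x2: 13, x3: 0, x4: -7, x5: 14, s1: 0, s2: 3.
The most negative is -7 in column x4, so x4 would enter next.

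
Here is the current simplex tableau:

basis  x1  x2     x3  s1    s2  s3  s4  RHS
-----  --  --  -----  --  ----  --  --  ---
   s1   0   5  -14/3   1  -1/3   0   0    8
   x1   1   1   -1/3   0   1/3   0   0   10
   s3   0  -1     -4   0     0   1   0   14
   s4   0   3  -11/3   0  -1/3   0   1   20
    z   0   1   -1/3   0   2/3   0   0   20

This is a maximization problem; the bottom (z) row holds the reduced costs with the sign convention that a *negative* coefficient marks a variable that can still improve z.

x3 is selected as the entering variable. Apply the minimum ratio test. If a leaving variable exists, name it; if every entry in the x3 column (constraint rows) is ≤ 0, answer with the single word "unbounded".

unbounded

x3-column entries: row 1: -14/3, row 2: -1/3, row 3: -4, row 4: -11/3. All ≤ 0, so x3 can increase without bound; the LP is unbounded in this direction.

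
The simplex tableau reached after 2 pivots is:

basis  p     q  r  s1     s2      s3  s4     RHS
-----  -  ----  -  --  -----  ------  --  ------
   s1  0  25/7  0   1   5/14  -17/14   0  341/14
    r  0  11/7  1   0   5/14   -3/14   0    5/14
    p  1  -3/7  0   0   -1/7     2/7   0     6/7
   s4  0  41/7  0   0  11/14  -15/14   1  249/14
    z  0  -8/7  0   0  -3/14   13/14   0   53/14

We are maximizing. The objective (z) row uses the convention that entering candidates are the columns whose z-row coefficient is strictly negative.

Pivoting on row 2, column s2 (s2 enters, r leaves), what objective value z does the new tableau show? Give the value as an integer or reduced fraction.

4

Minimum ratio for s2: (5/14)/(5/14) = 1.
z changes by −(z-row coeff of s2)·ratio = −(-3/14)·1 = 3/14.
New z = 53/14 + (3/14) = 4.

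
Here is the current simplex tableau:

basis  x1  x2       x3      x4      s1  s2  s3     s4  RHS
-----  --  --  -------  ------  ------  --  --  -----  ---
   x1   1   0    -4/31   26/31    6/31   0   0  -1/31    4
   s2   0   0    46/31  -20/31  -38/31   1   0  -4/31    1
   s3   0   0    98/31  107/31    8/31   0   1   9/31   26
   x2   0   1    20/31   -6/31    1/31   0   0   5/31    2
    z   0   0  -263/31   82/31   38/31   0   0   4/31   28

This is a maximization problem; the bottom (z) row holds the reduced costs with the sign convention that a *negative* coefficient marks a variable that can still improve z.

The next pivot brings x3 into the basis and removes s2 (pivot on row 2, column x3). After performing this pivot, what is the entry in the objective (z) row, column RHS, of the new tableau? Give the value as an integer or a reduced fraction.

Pivot element is row 2, column x3: 46/31.
Normalize row 2: new (row 2, RHS) = 1/(46/31) = 31/46.
z-row ← z-row − (-263/31)·(new row 2): 28 − (-263/31)·(31/46) = 1551/46.

1551/46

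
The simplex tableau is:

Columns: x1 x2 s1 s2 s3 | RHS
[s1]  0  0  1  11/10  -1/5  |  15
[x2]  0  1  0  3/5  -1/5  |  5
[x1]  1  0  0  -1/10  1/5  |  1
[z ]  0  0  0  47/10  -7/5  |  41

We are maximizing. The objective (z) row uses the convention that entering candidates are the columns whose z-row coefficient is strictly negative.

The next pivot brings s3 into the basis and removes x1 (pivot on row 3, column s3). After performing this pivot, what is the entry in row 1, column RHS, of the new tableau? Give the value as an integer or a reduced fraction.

16

Pivot element is row 3, column s3: 1/5.
Normalize row 3: new (row 3, RHS) = 1/(1/5) = 5.
row 1 ← row 1 − (-1/5)·(new row 3): 15 − (-1/5)·5 = 16.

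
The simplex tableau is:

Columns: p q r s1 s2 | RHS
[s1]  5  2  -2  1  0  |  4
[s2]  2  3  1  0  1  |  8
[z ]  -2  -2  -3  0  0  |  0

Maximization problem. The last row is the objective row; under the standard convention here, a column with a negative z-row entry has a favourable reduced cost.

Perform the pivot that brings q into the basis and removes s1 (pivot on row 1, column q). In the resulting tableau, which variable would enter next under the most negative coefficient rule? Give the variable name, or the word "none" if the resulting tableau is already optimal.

Pivot element 2. New z-row = old z-row − (-2)·(row 1/2).
Updated z-row coefficients: p: 3, q: 0, r: -5, s1: 1, s2: 0.
The most negative is -5 in column r, so r would enter next.

r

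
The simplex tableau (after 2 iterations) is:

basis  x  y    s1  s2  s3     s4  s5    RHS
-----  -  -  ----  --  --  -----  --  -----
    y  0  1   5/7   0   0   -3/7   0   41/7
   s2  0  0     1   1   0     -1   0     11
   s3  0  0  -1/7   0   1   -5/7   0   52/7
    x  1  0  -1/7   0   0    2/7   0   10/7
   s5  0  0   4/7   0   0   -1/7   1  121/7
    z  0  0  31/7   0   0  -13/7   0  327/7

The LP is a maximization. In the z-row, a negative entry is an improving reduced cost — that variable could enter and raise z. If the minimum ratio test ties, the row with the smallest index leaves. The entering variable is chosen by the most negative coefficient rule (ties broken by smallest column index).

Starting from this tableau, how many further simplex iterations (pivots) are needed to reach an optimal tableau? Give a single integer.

1

pivot: s4 in, x out → z = 56
No improving column remains; optimal.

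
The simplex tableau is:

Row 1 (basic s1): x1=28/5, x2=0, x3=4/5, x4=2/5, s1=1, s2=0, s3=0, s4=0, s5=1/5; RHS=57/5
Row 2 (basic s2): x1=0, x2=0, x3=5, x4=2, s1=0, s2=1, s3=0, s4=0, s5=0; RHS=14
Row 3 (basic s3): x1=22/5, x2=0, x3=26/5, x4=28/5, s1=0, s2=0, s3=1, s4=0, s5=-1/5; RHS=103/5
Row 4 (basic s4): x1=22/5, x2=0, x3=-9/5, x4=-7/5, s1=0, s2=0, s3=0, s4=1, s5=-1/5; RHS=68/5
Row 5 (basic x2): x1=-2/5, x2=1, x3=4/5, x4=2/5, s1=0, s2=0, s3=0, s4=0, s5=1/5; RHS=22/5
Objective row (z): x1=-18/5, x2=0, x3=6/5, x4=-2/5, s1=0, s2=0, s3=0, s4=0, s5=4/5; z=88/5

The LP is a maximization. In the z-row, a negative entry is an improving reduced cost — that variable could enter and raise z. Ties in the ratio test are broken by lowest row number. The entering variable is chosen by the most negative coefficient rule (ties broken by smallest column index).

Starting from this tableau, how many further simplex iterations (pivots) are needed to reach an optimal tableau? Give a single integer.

pivot: x1 in, s1 out → z = 349/14
pivot: x4 in, s3 out → z = 934/37
No improving column remains; optimal.

2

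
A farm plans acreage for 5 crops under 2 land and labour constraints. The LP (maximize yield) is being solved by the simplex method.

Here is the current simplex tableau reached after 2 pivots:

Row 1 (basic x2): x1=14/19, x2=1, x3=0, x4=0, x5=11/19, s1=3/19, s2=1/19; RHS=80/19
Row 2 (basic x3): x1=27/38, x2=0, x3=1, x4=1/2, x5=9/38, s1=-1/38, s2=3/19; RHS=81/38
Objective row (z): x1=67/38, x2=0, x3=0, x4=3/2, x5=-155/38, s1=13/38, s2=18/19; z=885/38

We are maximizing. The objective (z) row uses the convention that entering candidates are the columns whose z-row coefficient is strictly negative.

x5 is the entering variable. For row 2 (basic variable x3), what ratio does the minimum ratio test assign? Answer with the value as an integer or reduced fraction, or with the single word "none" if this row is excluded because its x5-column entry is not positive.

Ratio = RHS / (x5 entry) = (81/38) / (9/38) = 9.

9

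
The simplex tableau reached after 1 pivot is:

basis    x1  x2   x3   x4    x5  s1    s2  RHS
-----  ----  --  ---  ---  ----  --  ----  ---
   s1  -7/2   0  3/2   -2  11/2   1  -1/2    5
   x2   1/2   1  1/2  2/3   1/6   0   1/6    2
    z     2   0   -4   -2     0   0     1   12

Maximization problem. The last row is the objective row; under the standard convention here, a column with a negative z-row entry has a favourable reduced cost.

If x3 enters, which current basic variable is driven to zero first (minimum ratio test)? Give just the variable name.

s1

Ratios: row 1 (s1): 5/(3/2) = 10/3; row 2 (x2): 2/(1/2) = 4.
Minimum ratio 10/3 is in the s1 row, so s1 leaves.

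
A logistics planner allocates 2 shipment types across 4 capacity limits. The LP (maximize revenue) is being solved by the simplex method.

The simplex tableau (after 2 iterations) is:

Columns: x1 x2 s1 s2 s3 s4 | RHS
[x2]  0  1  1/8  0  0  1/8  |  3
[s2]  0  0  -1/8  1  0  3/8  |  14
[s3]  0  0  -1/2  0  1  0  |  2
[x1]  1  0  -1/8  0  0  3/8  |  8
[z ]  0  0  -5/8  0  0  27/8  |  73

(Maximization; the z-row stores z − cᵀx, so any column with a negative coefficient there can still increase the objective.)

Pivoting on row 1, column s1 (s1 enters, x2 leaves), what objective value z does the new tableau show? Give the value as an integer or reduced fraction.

Minimum ratio for s1: 3/(1/8) = 24.
z changes by −(z-row coeff of s1)·ratio = −(-5/8)·24 = 15.
New z = 73 + 15 = 88.

88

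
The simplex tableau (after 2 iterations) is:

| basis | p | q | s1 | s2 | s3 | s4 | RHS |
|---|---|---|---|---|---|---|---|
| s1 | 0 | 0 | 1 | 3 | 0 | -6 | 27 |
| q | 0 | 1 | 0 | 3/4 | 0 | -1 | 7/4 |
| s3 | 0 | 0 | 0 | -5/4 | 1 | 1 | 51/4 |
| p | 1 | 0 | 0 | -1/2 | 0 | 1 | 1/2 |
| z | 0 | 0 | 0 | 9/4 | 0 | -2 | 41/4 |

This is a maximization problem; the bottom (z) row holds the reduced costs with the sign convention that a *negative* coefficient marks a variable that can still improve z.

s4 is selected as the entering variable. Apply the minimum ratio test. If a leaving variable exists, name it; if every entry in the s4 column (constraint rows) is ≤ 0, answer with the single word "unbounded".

Ratios: row 1 (s1): entry -6 ≤ 0, skip; row 2 (q): entry -1 ≤ 0, skip; row 3 (s3): (51/4)/1 = 51/4; row 4 (p): (1/2)/1 = 1/2.
Minimum ratio is in the p row, so p leaves.

p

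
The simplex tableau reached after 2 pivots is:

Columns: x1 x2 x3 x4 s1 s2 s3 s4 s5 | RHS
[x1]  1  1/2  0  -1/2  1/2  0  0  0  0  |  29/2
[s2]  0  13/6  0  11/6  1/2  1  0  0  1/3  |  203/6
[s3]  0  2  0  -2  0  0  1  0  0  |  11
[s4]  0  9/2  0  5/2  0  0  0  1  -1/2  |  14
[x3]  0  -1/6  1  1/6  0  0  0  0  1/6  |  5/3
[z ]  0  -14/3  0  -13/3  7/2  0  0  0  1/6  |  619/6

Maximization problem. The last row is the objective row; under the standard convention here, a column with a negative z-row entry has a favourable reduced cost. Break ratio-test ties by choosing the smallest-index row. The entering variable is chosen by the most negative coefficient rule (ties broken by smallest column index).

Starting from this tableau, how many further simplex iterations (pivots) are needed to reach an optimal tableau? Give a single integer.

3

pivot: x2 in, s4 out → z = 6355/54
pivot: x4 in, x2 out → z = 3823/30
pivot: s5 in, x3 out → z = 130
No improving column remains; optimal.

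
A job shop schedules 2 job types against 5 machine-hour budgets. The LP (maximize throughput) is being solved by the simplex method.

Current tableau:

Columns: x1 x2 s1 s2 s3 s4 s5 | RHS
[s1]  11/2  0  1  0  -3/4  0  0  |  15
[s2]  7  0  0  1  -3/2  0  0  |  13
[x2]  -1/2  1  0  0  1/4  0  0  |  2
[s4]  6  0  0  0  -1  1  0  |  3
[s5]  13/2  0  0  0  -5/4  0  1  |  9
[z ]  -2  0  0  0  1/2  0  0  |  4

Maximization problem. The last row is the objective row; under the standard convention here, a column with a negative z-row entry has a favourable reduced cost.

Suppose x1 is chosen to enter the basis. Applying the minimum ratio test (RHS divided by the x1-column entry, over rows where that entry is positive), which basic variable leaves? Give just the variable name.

s4

Ratios: row 1 (s1): 15/(11/2) = 30/11; row 2 (s2): 13/7 = 13/7; row 3 (x2): entry -1/2 ≤ 0, skip; row 4 (s4): 3/6 = 1/2; row 5 (s5): 9/(13/2) = 18/13.
Minimum ratio 1/2 is in the s4 row, so s4 leaves.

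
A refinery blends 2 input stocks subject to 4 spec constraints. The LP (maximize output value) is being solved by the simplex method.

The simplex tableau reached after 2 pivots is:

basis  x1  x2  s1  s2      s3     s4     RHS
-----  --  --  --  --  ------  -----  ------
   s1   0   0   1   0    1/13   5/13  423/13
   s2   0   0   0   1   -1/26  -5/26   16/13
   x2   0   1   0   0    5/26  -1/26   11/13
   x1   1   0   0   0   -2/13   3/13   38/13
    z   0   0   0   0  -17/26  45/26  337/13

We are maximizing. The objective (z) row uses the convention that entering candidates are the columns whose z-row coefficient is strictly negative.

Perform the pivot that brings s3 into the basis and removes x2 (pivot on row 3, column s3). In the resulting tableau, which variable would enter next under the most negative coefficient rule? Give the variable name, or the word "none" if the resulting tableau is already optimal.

none

Pivot element 5/26. New z-row = old z-row − (-17/26)·(row 3/(5/26)).
Updated z-row coefficients: x1: 0, x2: 17/5, s1: 0, s2: 0, s3: 0, s4: 8/5.
No coefficient is strictly negative; the tableau after this pivot is optimal.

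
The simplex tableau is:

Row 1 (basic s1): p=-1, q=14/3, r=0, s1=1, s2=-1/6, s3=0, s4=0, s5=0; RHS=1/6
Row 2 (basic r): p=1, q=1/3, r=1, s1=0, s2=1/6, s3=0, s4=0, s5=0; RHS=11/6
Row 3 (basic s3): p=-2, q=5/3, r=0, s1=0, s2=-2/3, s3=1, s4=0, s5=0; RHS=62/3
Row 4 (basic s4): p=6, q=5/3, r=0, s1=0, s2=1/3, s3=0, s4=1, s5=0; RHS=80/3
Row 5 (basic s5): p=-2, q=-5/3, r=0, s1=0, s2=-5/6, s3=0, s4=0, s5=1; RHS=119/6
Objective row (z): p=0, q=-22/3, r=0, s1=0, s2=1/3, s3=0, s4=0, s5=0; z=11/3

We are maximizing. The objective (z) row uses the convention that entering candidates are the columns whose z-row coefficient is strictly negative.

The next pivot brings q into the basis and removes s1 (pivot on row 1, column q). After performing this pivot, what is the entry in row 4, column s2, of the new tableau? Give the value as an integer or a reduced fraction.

Pivot element is row 1, column q: 14/3.
Normalize row 1: new (row 1, s2) = (-1/6)/(14/3) = -1/28.
row 4 ← row 4 − (5/3)·(new row 1): 1/3 − (5/3)·(-1/28) = 11/28.

11/28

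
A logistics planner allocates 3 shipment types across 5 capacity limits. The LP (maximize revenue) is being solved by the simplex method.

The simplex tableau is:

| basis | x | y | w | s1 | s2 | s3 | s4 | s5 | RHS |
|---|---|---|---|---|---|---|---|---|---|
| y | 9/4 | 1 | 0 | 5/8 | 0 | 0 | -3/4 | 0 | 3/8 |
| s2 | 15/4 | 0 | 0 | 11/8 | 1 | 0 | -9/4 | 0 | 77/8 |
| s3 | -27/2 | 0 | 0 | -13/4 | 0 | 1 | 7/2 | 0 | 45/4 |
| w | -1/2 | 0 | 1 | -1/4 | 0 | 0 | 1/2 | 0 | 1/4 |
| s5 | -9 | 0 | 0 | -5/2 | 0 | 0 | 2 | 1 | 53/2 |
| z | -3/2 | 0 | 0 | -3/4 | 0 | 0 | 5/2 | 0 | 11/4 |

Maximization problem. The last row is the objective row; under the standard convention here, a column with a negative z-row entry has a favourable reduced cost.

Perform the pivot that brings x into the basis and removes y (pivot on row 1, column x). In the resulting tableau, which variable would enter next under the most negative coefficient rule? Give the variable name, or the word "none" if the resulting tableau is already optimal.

s1

Pivot element 9/4. New z-row = old z-row − (-3/2)·(row 1/(9/4)).
Updated z-row coefficients: x: 0, y: 2/3, w: 0, s1: -1/3, s2: 0, s3: 0, s4: 2, s5: 0.
The most negative is -1/3 in column s1, so s1 would enter next.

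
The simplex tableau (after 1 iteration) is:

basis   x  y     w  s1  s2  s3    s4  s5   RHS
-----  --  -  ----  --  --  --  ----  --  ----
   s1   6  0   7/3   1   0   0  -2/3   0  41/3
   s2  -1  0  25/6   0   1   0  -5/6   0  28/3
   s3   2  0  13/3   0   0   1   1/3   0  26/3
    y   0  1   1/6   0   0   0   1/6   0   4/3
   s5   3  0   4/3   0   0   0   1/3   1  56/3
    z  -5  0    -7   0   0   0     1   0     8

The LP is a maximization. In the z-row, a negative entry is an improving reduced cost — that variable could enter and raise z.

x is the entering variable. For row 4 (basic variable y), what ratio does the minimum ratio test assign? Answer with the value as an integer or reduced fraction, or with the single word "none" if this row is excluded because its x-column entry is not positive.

The x entry in row 4 is 0 ≤ 0, so this row gives no ratio.

none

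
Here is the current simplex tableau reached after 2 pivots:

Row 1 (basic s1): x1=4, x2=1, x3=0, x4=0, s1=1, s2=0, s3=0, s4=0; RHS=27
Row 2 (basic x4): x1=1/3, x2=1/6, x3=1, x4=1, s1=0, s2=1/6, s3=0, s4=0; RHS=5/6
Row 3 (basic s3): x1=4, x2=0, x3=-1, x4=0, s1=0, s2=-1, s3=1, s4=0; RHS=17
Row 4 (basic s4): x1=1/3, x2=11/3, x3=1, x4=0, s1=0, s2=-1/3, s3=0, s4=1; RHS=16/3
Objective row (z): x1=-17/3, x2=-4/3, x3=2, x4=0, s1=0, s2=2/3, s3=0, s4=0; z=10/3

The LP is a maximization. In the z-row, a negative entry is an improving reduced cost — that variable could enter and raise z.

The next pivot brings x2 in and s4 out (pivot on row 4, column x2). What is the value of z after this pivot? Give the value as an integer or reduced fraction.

Minimum ratio for x2: (16/3)/(11/3) = 16/11.
z changes by −(z-row coeff of x2)·ratio = −(-4/3)·(16/11) = 64/33.
New z = 10/3 + (64/33) = 58/11.

58/11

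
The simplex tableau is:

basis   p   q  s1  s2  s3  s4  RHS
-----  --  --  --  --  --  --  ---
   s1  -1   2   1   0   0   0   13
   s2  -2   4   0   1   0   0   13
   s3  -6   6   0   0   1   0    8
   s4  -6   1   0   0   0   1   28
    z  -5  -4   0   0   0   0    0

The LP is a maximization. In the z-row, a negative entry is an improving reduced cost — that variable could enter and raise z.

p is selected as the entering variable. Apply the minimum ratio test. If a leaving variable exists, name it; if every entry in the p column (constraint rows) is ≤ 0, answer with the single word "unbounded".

unbounded

p-column entries: row 1: -1, row 2: -2, row 3: -6, row 4: -6. All ≤ 0, so p can increase without bound; the LP is unbounded in this direction.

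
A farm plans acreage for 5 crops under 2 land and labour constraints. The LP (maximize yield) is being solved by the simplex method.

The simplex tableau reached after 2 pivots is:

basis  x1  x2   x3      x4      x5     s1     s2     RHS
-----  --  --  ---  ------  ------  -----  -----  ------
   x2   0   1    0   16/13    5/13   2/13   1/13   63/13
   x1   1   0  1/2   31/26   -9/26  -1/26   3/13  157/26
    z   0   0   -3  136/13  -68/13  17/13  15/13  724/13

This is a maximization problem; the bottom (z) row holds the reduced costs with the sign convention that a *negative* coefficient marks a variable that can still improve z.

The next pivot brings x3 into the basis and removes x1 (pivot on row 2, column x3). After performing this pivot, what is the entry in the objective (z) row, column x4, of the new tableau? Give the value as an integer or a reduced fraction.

229/13

Pivot element is row 2, column x3: 1/2.
Normalize row 2: new (row 2, x4) = (31/26)/(1/2) = 31/13.
z-row ← z-row − (-3)·(new row 2): 136/13 − (-3)·(31/13) = 229/13.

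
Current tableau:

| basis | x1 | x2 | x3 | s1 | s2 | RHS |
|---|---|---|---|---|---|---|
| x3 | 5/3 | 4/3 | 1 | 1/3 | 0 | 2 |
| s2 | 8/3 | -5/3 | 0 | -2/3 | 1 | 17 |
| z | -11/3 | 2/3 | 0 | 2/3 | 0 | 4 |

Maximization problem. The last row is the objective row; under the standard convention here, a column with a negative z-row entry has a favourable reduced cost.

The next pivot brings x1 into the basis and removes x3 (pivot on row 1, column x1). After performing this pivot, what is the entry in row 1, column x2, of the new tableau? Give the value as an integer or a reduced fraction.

Pivot element is row 1, column x1: 5/3.
Normalize row 1: new (row 1, x2) = (4/3)/(5/3) = 4/5.
Row 1 is the pivot row, so the entry is 4/5.

4/5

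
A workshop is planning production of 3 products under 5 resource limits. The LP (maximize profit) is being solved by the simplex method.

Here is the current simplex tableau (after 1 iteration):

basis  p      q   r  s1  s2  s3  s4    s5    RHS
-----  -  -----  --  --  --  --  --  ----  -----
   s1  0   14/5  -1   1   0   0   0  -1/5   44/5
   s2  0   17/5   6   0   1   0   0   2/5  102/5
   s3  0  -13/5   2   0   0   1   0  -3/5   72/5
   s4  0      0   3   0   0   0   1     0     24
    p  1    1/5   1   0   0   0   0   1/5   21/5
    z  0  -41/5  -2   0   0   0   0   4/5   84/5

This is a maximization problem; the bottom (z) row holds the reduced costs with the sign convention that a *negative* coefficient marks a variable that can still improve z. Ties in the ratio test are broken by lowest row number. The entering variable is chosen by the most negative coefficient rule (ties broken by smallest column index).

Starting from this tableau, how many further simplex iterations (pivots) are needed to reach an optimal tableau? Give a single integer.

2

pivot: q in, s1 out → z = 298/7
pivot: r in, s2 out → z = 4970/101
No improving column remains; optimal.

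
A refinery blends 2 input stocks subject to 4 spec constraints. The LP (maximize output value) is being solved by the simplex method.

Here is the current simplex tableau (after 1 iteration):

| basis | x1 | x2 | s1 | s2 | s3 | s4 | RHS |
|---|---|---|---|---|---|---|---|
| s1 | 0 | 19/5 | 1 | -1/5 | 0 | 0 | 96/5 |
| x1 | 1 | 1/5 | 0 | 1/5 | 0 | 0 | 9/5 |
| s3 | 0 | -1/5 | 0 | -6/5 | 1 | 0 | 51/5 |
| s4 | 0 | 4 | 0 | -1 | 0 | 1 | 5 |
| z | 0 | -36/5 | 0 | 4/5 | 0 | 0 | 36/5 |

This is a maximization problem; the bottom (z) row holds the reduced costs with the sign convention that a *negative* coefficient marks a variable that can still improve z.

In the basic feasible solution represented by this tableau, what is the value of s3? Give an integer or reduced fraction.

51/5

s3 is basic (row 3); its value is the RHS of that row: 51/5.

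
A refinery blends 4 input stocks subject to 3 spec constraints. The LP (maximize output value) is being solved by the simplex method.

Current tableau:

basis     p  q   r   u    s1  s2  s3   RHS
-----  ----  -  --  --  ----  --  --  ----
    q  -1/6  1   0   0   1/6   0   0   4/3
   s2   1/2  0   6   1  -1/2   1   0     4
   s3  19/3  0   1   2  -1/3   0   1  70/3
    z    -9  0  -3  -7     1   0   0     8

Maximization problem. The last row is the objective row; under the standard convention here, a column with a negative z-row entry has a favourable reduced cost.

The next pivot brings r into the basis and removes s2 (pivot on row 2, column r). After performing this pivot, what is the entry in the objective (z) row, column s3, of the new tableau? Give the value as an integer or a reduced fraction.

Pivot element is row 2, column r: 6.
Normalize row 2: new (row 2, s3) = 0/6 = 0.
z-row ← z-row − (-3)·(new row 2): 0 − (-3)·0 = 0.

0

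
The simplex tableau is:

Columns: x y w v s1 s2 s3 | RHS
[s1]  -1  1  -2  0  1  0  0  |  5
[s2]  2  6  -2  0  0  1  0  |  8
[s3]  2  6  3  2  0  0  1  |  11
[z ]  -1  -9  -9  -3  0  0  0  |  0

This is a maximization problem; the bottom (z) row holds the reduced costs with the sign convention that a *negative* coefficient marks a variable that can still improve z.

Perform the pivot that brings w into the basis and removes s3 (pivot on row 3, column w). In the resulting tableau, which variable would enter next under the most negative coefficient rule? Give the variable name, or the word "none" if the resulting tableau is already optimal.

Pivot element 3. New z-row = old z-row − (-9)·(row 3/3).
Updated z-row coefficients: x: 5, y: 9, w: 0, v: 3, s1: 0, s2: 0, s3: 3.
No coefficient is strictly negative; the tableau after this pivot is optimal.

none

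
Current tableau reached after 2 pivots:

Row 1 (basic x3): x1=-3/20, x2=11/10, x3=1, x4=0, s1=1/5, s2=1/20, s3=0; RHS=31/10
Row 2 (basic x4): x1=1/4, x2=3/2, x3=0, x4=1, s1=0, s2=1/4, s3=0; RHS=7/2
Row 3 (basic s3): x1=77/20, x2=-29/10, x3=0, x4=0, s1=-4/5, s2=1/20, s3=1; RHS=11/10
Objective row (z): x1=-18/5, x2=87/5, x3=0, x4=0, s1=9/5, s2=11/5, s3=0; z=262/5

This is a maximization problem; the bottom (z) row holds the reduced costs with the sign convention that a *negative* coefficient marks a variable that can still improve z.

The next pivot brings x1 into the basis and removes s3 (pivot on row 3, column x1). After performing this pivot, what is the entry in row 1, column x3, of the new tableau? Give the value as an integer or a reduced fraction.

Pivot element is row 3, column x1: 77/20.
Normalize row 3: new (row 3, x3) = 0/(77/20) = 0.
row 1 ← row 1 − (-3/20)·(new row 3): 1 − (-3/20)·0 = 1.

1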